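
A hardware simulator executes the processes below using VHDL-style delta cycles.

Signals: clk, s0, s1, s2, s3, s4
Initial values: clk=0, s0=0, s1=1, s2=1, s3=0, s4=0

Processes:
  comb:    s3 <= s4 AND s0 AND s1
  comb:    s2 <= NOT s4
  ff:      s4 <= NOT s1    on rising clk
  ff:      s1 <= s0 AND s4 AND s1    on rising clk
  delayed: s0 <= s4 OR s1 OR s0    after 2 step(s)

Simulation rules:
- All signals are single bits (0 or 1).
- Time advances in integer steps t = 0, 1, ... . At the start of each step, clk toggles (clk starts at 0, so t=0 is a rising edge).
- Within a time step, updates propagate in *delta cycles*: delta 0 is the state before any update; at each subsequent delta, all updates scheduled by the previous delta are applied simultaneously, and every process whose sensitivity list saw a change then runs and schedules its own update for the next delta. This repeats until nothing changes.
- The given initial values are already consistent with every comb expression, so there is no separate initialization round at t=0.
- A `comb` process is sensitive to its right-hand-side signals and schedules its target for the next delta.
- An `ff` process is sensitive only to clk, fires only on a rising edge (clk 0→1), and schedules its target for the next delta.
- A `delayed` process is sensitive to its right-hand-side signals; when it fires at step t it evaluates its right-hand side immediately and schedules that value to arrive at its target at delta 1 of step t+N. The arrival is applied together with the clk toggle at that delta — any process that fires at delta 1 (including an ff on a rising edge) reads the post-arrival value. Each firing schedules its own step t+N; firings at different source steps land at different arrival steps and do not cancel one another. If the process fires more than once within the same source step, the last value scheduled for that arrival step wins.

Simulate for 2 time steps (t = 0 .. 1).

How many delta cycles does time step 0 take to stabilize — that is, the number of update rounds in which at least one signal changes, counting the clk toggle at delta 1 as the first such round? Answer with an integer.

2

t0.Δ0 s3=0 s4=0 s0=0 clk=0 s1=1 s2=1
t0.Δ1 s3=0 s4=0 s0=0 clk=1 s1=1 s2=1
t0.Δ2 s3=0 s4=0 s0=0 clk=1 s1=0 s2=1
t1.Δ0 s3=0 s4=0 s0=0 clk=1 s1=0 s2=1
t1.Δ1 s3=0 s4=0 s0=0 clk=0 s1=0 s2=1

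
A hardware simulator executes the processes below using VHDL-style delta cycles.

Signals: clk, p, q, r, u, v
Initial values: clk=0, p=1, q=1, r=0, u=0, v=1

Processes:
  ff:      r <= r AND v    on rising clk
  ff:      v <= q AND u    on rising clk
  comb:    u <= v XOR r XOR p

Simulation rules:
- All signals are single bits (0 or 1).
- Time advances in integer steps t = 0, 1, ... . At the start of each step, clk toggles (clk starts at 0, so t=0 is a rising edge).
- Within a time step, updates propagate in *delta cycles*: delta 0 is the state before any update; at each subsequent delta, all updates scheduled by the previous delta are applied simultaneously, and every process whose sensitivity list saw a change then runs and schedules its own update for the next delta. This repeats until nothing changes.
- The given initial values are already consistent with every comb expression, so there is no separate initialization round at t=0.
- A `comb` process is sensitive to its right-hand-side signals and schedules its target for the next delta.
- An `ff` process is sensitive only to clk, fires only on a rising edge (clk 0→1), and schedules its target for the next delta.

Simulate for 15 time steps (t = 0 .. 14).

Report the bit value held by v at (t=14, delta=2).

t0.Δ0 clk=0 u=0 p=1 q=1 v=1 r=0
t0.Δ1 clk=1 u=0 p=1 q=1 v=1 r=0
t0.Δ2 clk=1 u=0 p=1 q=1 v=0 r=0
t0.Δ3 clk=1 u=1 p=1 q=1 v=0 r=0
t1.Δ0 clk=1 u=1 p=1 q=1 v=0 r=0
t1.Δ1 clk=0 u=1 p=1 q=1 v=0 r=0
t2.Δ0 clk=0 u=1 p=1 q=1 v=0 r=0
t2.Δ1 clk=1 u=1 p=1 q=1 v=0 r=0
t2.Δ2 clk=1 u=1 p=1 q=1 v=1 r=0
t2.Δ3 clk=1 u=0 p=1 q=1 v=1 r=0
t3.Δ0 clk=1 u=0 p=1 q=1 v=1 r=0
t3.Δ1 clk=0 u=0 p=1 q=1 v=1 r=0
t4.Δ0 clk=0 u=0 p=1 q=1 v=1 r=0
t4.Δ1 clk=1 u=0 p=1 q=1 v=1 r=0
t4.Δ2 clk=1 u=0 p=1 q=1 v=0 r=0
t4.Δ3 clk=1 u=1 p=1 q=1 v=0 r=0
t5.Δ0 clk=1 u=1 p=1 q=1 v=0 r=0
t5.Δ1 clk=0 u=1 p=1 q=1 v=0 r=0
t6.Δ0 clk=0 u=1 p=1 q=1 v=0 r=0
t6.Δ1 clk=1 u=1 p=1 q=1 v=0 r=0
t6.Δ2 clk=1 u=1 p=1 q=1 v=1 r=0
t6.Δ3 clk=1 u=0 p=1 q=1 v=1 r=0
t7.Δ0 clk=1 u=0 p=1 q=1 v=1 r=0
t7.Δ1 clk=0 u=0 p=1 q=1 v=1 r=0
t8.Δ0 clk=0 u=0 p=1 q=1 v=1 r=0
t8.Δ1 clk=1 u=0 p=1 q=1 v=1 r=0
t8.Δ2 clk=1 u=0 p=1 q=1 v=0 r=0
t8.Δ3 clk=1 u=1 p=1 q=1 v=0 r=0
t9.Δ0 clk=1 u=1 p=1 q=1 v=0 r=0
t9.Δ1 clk=0 u=1 p=1 q=1 v=0 r=0
t10.Δ0 clk=0 u=1 p=1 q=1 v=0 r=0
t10.Δ1 clk=1 u=1 p=1 q=1 v=0 r=0
t10.Δ2 clk=1 u=1 p=1 q=1 v=1 r=0
t10.Δ3 clk=1 u=0 p=1 q=1 v=1 r=0
t11.Δ0 clk=1 u=0 p=1 q=1 v=1 r=0
t11.Δ1 clk=0 u=0 p=1 q=1 v=1 r=0
t12.Δ0 clk=0 u=0 p=1 q=1 v=1 r=0
t12.Δ1 clk=1 u=0 p=1 q=1 v=1 r=0
t12.Δ2 clk=1 u=0 p=1 q=1 v=0 r=0
t12.Δ3 clk=1 u=1 p=1 q=1 v=0 r=0
t13.Δ0 clk=1 u=1 p=1 q=1 v=0 r=0
t13.Δ1 clk=0 u=1 p=1 q=1 v=0 r=0
t14.Δ0 clk=0 u=1 p=1 q=1 v=0 r=0
t14.Δ1 clk=1 u=1 p=1 q=1 v=0 r=0
t14.Δ2 clk=1 u=1 p=1 q=1 v=1 r=0
t14.Δ3 clk=1 u=0 p=1 q=1 v=1 r=0

1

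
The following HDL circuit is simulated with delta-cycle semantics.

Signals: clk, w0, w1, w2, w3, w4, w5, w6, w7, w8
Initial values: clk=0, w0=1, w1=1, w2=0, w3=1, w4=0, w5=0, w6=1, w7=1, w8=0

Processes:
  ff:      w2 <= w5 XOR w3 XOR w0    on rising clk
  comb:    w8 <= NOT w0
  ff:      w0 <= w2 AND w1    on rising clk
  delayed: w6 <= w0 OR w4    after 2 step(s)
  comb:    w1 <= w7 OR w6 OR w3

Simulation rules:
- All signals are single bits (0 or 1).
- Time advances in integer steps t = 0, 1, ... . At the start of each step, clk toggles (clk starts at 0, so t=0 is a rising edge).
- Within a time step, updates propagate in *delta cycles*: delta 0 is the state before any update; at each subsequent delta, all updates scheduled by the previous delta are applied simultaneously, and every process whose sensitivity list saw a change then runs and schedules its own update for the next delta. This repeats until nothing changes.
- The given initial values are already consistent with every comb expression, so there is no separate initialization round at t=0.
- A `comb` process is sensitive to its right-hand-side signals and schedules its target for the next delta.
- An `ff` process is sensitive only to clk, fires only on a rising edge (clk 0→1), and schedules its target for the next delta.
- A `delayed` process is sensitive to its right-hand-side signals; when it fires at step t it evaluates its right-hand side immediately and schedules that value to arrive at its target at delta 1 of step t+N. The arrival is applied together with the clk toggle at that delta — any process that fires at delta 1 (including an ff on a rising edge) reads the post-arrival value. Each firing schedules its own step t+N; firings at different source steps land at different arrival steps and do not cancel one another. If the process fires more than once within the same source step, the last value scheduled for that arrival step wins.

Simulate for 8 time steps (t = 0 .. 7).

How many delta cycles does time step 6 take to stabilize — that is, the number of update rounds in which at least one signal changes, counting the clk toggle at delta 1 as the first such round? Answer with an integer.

t0.Δ0 w0=1 w3=1 w5=0 w4=0 w2=0 w8=0 w6=1 clk=0 w7=1 w1=1
t0.Δ1 w0=1 w3=1 w5=0 w4=0 w2=0 w8=0 w6=1 clk=1 w7=1 w1=1
t0.Δ2 w0=0 w3=1 w5=0 w4=0 w2=0 w8=0 w6=1 clk=1 w7=1 w1=1
t0.Δ3 w0=0 w3=1 w5=0 w4=0 w2=0 w8=1 w6=1 clk=1 w7=1 w1=1
t1.Δ0 w0=0 w3=1 w5=0 w4=0 w2=0 w8=1 w6=1 clk=1 w7=1 w1=1
t1.Δ1 w0=0 w3=1 w5=0 w4=0 w2=0 w8=1 w6=1 clk=0 w7=1 w1=1
t2.Δ0 w0=0 w3=1 w5=0 w4=0 w2=0 w8=1 w6=1 clk=0 w7=1 w1=1
t2.Δ1 w0=0 w3=1 w5=0 w4=0 w2=0 w8=1 w6=0 clk=1 w7=1 w1=1
t2.Δ2 w0=0 w3=1 w5=0 w4=0 w2=1 w8=1 w6=0 clk=1 w7=1 w1=1
t3.Δ0 w0=0 w3=1 w5=0 w4=0 w2=1 w8=1 w6=0 clk=1 w7=1 w1=1
t3.Δ1 w0=0 w3=1 w5=0 w4=0 w2=1 w8=1 w6=0 clk=0 w7=1 w1=1
t4.Δ0 w0=0 w3=1 w5=0 w4=0 w2=1 w8=1 w6=0 clk=0 w7=1 w1=1
t4.Δ1 w0=0 w3=1 w5=0 w4=0 w2=1 w8=1 w6=0 clk=1 w7=1 w1=1
t4.Δ2 w0=1 w3=1 w5=0 w4=0 w2=1 w8=1 w6=0 clk=1 w7=1 w1=1
t4.Δ3 w0=1 w3=1 w5=0 w4=0 w2=1 w8=0 w6=0 clk=1 w7=1 w1=1
t5.Δ0 w0=1 w3=1 w5=0 w4=0 w2=1 w8=0 w6=0 clk=1 w7=1 w1=1
t5.Δ1 w0=1 w3=1 w5=0 w4=0 w2=1 w8=0 w6=0 clk=0 w7=1 w1=1
t6.Δ0 w0=1 w3=1 w5=0 w4=0 w2=1 w8=0 w6=0 clk=0 w7=1 w1=1
t6.Δ1 w0=1 w3=1 w5=0 w4=0 w2=1 w8=0 w6=1 clk=1 w7=1 w1=1
t6.Δ2 w0=1 w3=1 w5=0 w4=0 w2=0 w8=0 w6=1 clk=1 w7=1 w1=1
t7.Δ0 w0=1 w3=1 w5=0 w4=0 w2=0 w8=0 w6=1 clk=1 w7=1 w1=1
t7.Δ1 w0=1 w3=1 w5=0 w4=0 w2=0 w8=0 w6=1 clk=0 w7=1 w1=1

2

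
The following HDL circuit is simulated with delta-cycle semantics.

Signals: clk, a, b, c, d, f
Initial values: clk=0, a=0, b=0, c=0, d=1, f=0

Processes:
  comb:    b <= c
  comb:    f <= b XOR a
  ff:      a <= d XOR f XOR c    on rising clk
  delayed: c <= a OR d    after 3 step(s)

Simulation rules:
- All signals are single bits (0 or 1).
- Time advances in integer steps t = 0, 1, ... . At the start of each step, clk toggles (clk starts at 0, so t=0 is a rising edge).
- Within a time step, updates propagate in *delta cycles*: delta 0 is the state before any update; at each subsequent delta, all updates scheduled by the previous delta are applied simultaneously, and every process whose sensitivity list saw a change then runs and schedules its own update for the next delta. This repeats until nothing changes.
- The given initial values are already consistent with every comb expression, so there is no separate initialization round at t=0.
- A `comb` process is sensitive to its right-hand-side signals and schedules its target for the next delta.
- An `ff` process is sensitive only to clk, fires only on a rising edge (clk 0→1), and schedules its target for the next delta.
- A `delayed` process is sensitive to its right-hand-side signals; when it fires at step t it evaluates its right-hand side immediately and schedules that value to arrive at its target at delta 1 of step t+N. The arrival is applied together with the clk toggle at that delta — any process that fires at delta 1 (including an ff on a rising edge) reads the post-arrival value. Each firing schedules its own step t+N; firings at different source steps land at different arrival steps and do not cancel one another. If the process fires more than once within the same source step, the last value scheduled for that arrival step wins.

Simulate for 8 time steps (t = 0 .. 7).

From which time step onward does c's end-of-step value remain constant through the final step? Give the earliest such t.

[bits: clk,b,c,a,d,f]
t=0: Δ0=000010 Δ1=100010 Δ2=100110 Δ3=100111 | 3Δ
t=1: Δ0=100111 Δ1=000111 | 1Δ
t=2: Δ0=000111 Δ1=100111 Δ2=100011 Δ3=100010 | 3Δ
t=3: Δ0=100010 Δ1=001010 Δ2=011010 Δ3=011011 | 3Δ
t=4: Δ0=011011 Δ1=111011 Δ2=111111 Δ3=111110 | 3Δ
t=5: Δ0=111110 Δ1=011110 | 1Δ
t=6: Δ0=011110 Δ1=111110 Δ2=111010 Δ3=111011 | 3Δ
t=7: Δ0=111011 Δ1=011011 | 1Δ

3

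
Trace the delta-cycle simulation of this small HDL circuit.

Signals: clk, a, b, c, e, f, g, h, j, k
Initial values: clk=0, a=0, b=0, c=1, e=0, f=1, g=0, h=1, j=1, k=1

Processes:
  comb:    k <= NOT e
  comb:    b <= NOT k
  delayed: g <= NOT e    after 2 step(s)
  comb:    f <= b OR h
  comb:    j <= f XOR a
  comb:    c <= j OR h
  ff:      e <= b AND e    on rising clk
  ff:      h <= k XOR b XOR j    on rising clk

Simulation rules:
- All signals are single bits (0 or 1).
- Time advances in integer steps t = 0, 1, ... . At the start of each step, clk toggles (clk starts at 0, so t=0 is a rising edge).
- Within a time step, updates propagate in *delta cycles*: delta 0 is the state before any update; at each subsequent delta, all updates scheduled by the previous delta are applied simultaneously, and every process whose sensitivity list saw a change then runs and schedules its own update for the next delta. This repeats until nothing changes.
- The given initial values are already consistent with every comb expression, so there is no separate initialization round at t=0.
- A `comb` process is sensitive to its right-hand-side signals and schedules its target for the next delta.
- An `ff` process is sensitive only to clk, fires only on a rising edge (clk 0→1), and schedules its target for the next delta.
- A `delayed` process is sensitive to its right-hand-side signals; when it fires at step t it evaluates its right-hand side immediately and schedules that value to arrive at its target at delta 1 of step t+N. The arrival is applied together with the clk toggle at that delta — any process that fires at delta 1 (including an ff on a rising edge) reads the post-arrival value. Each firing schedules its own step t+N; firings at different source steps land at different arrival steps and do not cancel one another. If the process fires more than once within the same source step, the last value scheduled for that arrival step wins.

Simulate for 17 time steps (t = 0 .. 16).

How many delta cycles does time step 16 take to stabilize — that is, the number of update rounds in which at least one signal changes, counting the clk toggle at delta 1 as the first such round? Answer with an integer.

t0.Δ0 e=0 clk=0 h=1 g=0 b=0 j=1 f=1 c=1 k=1 a=0
t0.Δ1 e=0 clk=1 h=1 g=0 b=0 j=1 f=1 c=1 k=1 a=0
t0.Δ2 e=0 clk=1 h=0 g=0 b=0 j=1 f=1 c=1 k=1 a=0
t0.Δ3 e=0 clk=1 h=0 g=0 b=0 j=1 f=0 c=1 k=1 a=0
t0.Δ4 e=0 clk=1 h=0 g=0 b=0 j=0 f=0 c=1 k=1 a=0
t0.Δ5 e=0 clk=1 h=0 g=0 b=0 j=0 f=0 c=0 k=1 a=0
t1.Δ0 e=0 clk=1 h=0 g=0 b=0 j=0 f=0 c=0 k=1 a=0
t1.Δ1 e=0 clk=0 h=0 g=0 b=0 j=0 f=0 c=0 k=1 a=0
t2.Δ0 e=0 clk=0 h=0 g=0 b=0 j=0 f=0 c=0 k=1 a=0
t2.Δ1 e=0 clk=1 h=0 g=0 b=0 j=0 f=0 c=0 k=1 a=0
t2.Δ2 e=0 clk=1 h=1 g=0 b=0 j=0 f=0 c=0 k=1 a=0
t2.Δ3 e=0 clk=1 h=1 g=0 b=0 j=0 f=1 c=1 k=1 a=0
t2.Δ4 e=0 clk=1 h=1 g=0 b=0 j=1 f=1 c=1 k=1 a=0
t3.Δ0 e=0 clk=1 h=1 g=0 b=0 j=1 f=1 c=1 k=1 a=0
t3.Δ1 e=0 clk=0 h=1 g=0 b=0 j=1 f=1 c=1 k=1 a=0
t4.Δ0 e=0 clk=0 h=1 g=0 b=0 j=1 f=1 c=1 k=1 a=0
t4.Δ1 e=0 clk=1 h=1 g=0 b=0 j=1 f=1 c=1 k=1 a=0
t4.Δ2 e=0 clk=1 h=0 g=0 b=0 j=1 f=1 c=1 k=1 a=0
t4.Δ3 e=0 clk=1 h=0 g=0 b=0 j=1 f=0 c=1 k=1 a=0
t4.Δ4 e=0 clk=1 h=0 g=0 b=0 j=0 f=0 c=1 k=1 a=0
t4.Δ5 e=0 clk=1 h=0 g=0 b=0 j=0 f=0 c=0 k=1 a=0
t5.Δ0 e=0 clk=1 h=0 g=0 b=0 j=0 f=0 c=0 k=1 a=0
t5.Δ1 e=0 clk=0 h=0 g=0 b=0 j=0 f=0 c=0 k=1 a=0
t6.Δ0 e=0 clk=0 h=0 g=0 b=0 j=0 f=0 c=0 k=1 a=0
t6.Δ1 e=0 clk=1 h=0 g=0 b=0 j=0 f=0 c=0 k=1 a=0
t6.Δ2 e=0 clk=1 h=1 g=0 b=0 j=0 f=0 c=0 k=1 a=0
t6.Δ3 e=0 clk=1 h=1 g=0 b=0 j=0 f=1 c=1 k=1 a=0
t6.Δ4 e=0 clk=1 h=1 g=0 b=0 j=1 f=1 c=1 k=1 a=0
t7.Δ0 e=0 clk=1 h=1 g=0 b=0 j=1 f=1 c=1 k=1 a=0
t7.Δ1 e=0 clk=0 h=1 g=0 b=0 j=1 f=1 c=1 k=1 a=0
t8.Δ0 e=0 clk=0 h=1 g=0 b=0 j=1 f=1 c=1 k=1 a=0
t8.Δ1 e=0 clk=1 h=1 g=0 b=0 j=1 f=1 c=1 k=1 a=0
t8.Δ2 e=0 clk=1 h=0 g=0 b=0 j=1 f=1 c=1 k=1 a=0
t8.Δ3 e=0 clk=1 h=0 g=0 b=0 j=1 f=0 c=1 k=1 a=0
t8.Δ4 e=0 clk=1 h=0 g=0 b=0 j=0 f=0 c=1 k=1 a=0
t8.Δ5 e=0 clk=1 h=0 g=0 b=0 j=0 f=0 c=0 k=1 a=0
t9.Δ0 e=0 clk=1 h=0 g=0 b=0 j=0 f=0 c=0 k=1 a=0
t9.Δ1 e=0 clk=0 h=0 g=0 b=0 j=0 f=0 c=0 k=1 a=0
t10.Δ0 e=0 clk=0 h=0 g=0 b=0 j=0 f=0 c=0 k=1 a=0
t10.Δ1 e=0 clk=1 h=0 g=0 b=0 j=0 f=0 c=0 k=1 a=0
t10.Δ2 e=0 clk=1 h=1 g=0 b=0 j=0 f=0 c=0 k=1 a=0
t10.Δ3 e=0 clk=1 h=1 g=0 b=0 j=0 f=1 c=1 k=1 a=0
t10.Δ4 e=0 clk=1 h=1 g=0 b=0 j=1 f=1 c=1 k=1 a=0
t11.Δ0 e=0 clk=1 h=1 g=0 b=0 j=1 f=1 c=1 k=1 a=0
t11.Δ1 e=0 clk=0 h=1 g=0 b=0 j=1 f=1 c=1 k=1 a=0
t12.Δ0 e=0 clk=0 h=1 g=0 b=0 j=1 f=1 c=1 k=1 a=0
t12.Δ1 e=0 clk=1 h=1 g=0 b=0 j=1 f=1 c=1 k=1 a=0
t12.Δ2 e=0 clk=1 h=0 g=0 b=0 j=1 f=1 c=1 k=1 a=0
t12.Δ3 e=0 clk=1 h=0 g=0 b=0 j=1 f=0 c=1 k=1 a=0
t12.Δ4 e=0 clk=1 h=0 g=0 b=0 j=0 f=0 c=1 k=1 a=0
t12.Δ5 e=0 clk=1 h=0 g=0 b=0 j=0 f=0 c=0 k=1 a=0
t13.Δ0 e=0 clk=1 h=0 g=0 b=0 j=0 f=0 c=0 k=1 a=0
t13.Δ1 e=0 clk=0 h=0 g=0 b=0 j=0 f=0 c=0 k=1 a=0
t14.Δ0 e=0 clk=0 h=0 g=0 b=0 j=0 f=0 c=0 k=1 a=0
t14.Δ1 e=0 clk=1 h=0 g=0 b=0 j=0 f=0 c=0 k=1 a=0
t14.Δ2 e=0 clk=1 h=1 g=0 b=0 j=0 f=0 c=0 k=1 a=0
t14.Δ3 e=0 clk=1 h=1 g=0 b=0 j=0 f=1 c=1 k=1 a=0
t14.Δ4 e=0 clk=1 h=1 g=0 b=0 j=1 f=1 c=1 k=1 a=0
t15.Δ0 e=0 clk=1 h=1 g=0 b=0 j=1 f=1 c=1 k=1 a=0
t15.Δ1 e=0 clk=0 h=1 g=0 b=0 j=1 f=1 c=1 k=1 a=0
t16.Δ0 e=0 clk=0 h=1 g=0 b=0 j=1 f=1 c=1 k=1 a=0
t16.Δ1 e=0 clk=1 h=1 g=0 b=0 j=1 f=1 c=1 k=1 a=0
t16.Δ2 e=0 clk=1 h=0 g=0 b=0 j=1 f=1 c=1 k=1 a=0
t16.Δ3 e=0 clk=1 h=0 g=0 b=0 j=1 f=0 c=1 k=1 a=0
t16.Δ4 e=0 clk=1 h=0 g=0 b=0 j=0 f=0 c=1 k=1 a=0
t16.Δ5 e=0 clk=1 h=0 g=0 b=0 j=0 f=0 c=0 k=1 a=0

5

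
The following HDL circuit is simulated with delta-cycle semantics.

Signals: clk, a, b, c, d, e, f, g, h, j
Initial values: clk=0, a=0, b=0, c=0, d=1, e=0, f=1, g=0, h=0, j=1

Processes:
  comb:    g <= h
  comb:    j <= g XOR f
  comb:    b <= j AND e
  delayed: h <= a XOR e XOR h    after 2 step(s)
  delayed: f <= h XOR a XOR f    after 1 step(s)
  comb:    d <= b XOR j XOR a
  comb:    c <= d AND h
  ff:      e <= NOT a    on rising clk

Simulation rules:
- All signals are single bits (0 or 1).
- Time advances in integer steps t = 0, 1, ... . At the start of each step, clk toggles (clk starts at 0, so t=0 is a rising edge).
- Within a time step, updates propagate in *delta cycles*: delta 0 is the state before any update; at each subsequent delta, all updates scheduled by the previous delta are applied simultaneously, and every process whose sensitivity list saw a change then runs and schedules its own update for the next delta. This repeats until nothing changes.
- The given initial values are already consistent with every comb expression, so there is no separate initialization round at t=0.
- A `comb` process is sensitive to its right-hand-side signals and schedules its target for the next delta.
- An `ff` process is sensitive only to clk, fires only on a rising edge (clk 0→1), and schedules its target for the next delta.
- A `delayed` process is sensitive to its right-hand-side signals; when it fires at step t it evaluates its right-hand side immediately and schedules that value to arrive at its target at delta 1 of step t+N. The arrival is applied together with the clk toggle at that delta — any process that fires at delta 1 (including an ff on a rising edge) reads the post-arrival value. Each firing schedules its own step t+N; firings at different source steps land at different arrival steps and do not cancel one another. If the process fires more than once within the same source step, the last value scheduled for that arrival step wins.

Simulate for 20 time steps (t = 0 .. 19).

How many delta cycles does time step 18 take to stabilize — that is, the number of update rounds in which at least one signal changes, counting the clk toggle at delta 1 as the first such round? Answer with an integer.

6

t=0 Δ0: g=0 h=0 d=1 b=0 j=1 c=0 a=0 clk=0 e=0 f=1
  Δ1: clk:0→1
  Δ2: e:0→1
  Δ3: b:0→1
  Δ4: d:1→0
  (4Δ to stable)
t=1 Δ0: g=0 h=0 d=0 b=1 j=1 c=0 a=0 clk=1 e=1 f=1
  Δ1: clk:1→0
  (1Δ to stable)
t=2 Δ0: g=0 h=0 d=0 b=1 j=1 c=0 a=0 clk=0 e=1 f=1
  Δ1: h:0→1, clk:0→1
  Δ2: g:0→1
  Δ3: j:1→0
  Δ4: d:0→1, b:1→0
  Δ5: d:1→0, c:0→1
  Δ6: c:1→0
  (6Δ to stable)
t=3 Δ0: g=1 h=1 d=0 b=0 j=0 c=0 a=0 clk=1 e=1 f=1
  Δ1: clk:1→0, f:1→0
  Δ2: j:0→1
  Δ3: d:0→1, b:0→1
  Δ4: d:1→0, c:0→1
  Δ5: c:1→0
  (5Δ to stable)
t=4 Δ0: g=1 h=1 d=0 b=1 j=1 c=0 a=0 clk=0 e=1 f=0
  Δ1: h:1→0, clk:0→1, f:0→1
  Δ2: g:1→0, j:1→0
  Δ3: d:0→1, b:1→0, j:0→1
  Δ4: b:0→1
  Δ5: d:1→0
  (5Δ to stable)
t=5 Δ0: g=0 h=0 d=0 b=1 j=1 c=0 a=0 clk=1 e=1 f=1
  Δ1: clk:1→0
  (1Δ to stable)
t=6 Δ0: g=0 h=0 d=0 b=1 j=1 c=0 a=0 clk=0 e=1 f=1
  Δ1: h:0→1, clk:0→1
  Δ2: g:0→1
  Δ3: j:1→0
  Δ4: d:0→1, b:1→0
  Δ5: d:1→0, c:0→1
  Δ6: c:1→0
  (6Δ to stable)
t=7 Δ0: g=1 h=1 d=0 b=0 j=0 c=0 a=0 clk=1 e=1 f=1
  Δ1: clk:1→0, f:1→0
  Δ2: j:0→1
  Δ3: d:0→1, b:0→1
  Δ4: d:1→0, c:0→1
  Δ5: c:1→0
  (5Δ to stable)
t=8 Δ0: g=1 h=1 d=0 b=1 j=1 c=0 a=0 clk=0 e=1 f=0
  Δ1: h:1→0, clk:0→1, f:0→1
  Δ2: g:1→0, j:1→0
  Δ3: d:0→1, b:1→0, j:0→1
  Δ4: b:0→1
  Δ5: d:1→0
  (5Δ to stable)
t=9 Δ0: g=0 h=0 d=0 b=1 j=1 c=0 a=0 clk=1 e=1 f=1
  Δ1: clk:1→0
  (1Δ to stable)
t=10 Δ0: g=0 h=0 d=0 b=1 j=1 c=0 a=0 clk=0 e=1 f=1
  Δ1: h:0→1, clk:0→1
  Δ2: g:0→1
  Δ3: j:1→0
  Δ4: d:0→1, b:1→0
  Δ5: d:1→0, c:0→1
  Δ6: c:1→0
  (6Δ to stable)
t=11 Δ0: g=1 h=1 d=0 b=0 j=0 c=0 a=0 clk=1 e=1 f=1
  Δ1: clk:1→0, f:1→0
  Δ2: j:0→1
  Δ3: d:0→1, b:0→1
  Δ4: d:1→0, c:0→1
  Δ5: c:1→0
  (5Δ to stable)
t=12 Δ0: g=1 h=1 d=0 b=1 j=1 c=0 a=0 clk=0 e=1 f=0
  Δ1: h:1→0, clk:0→1, f:0→1
  Δ2: g:1→0, j:1→0
  Δ3: d:0→1, b:1→0, j:0→1
  Δ4: b:0→1
  Δ5: d:1→0
  (5Δ to stable)
t=13 Δ0: g=0 h=0 d=0 b=1 j=1 c=0 a=0 clk=1 e=1 f=1
  Δ1: clk:1→0
  (1Δ to stable)
t=14 Δ0: g=0 h=0 d=0 b=1 j=1 c=0 a=0 clk=0 e=1 f=1
  Δ1: h:0→1, clk:0→1
  Δ2: g:0→1
  Δ3: j:1→0
  Δ4: d:0→1, b:1→0
  Δ5: d:1→0, c:0→1
  Δ6: c:1→0
  (6Δ to stable)
t=15 Δ0: g=1 h=1 d=0 b=0 j=0 c=0 a=0 clk=1 e=1 f=1
  Δ1: clk:1→0, f:1→0
  Δ2: j:0→1
  Δ3: d:0→1, b:0→1
  Δ4: d:1→0, c:0→1
  Δ5: c:1→0
  (5Δ to stable)
t=16 Δ0: g=1 h=1 d=0 b=1 j=1 c=0 a=0 clk=0 e=1 f=0
  Δ1: h:1→0, clk:0→1, f:0→1
  Δ2: g:1→0, j:1→0
  Δ3: d:0→1, b:1→0, j:0→1
  Δ4: b:0→1
  Δ5: d:1→0
  (5Δ to stable)
t=17 Δ0: g=0 h=0 d=0 b=1 j=1 c=0 a=0 clk=1 e=1 f=1
  Δ1: clk:1→0
  (1Δ to stable)
t=18 Δ0: g=0 h=0 d=0 b=1 j=1 c=0 a=0 clk=0 e=1 f=1
  Δ1: h:0→1, clk:0→1
  Δ2: g:0→1
  Δ3: j:1→0
  Δ4: d:0→1, b:1→0
  Δ5: d:1→0, c:0→1
  Δ6: c:1→0
  (6Δ to stable)
t=19 Δ0: g=1 h=1 d=0 b=0 j=0 c=0 a=0 clk=1 e=1 f=1
  Δ1: clk:1→0, f:1→0
  Δ2: j:0→1
  Δ3: d:0→1, b:0→1
  Δ4: d:1→0, c:0→1
  Δ5: c:1→0
  (5Δ to stable)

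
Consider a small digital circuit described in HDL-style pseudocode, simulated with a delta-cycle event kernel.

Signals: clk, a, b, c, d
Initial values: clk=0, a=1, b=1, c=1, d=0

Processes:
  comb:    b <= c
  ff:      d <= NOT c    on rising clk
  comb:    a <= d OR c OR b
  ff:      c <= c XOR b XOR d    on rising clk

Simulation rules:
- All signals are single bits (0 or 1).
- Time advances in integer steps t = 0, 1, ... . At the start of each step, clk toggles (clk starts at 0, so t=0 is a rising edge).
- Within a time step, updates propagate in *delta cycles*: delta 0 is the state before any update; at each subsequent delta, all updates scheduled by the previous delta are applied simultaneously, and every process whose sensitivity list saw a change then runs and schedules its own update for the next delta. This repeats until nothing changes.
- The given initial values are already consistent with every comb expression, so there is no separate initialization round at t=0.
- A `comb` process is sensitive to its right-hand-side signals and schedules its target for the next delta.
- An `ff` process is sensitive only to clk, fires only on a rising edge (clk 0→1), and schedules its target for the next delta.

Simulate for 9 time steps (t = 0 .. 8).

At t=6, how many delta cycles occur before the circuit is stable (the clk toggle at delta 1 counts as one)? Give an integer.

2

t0.Δ0 b=1 c=1 a=1 d=0 clk=0
t0.Δ1 b=1 c=1 a=1 d=0 clk=1
t0.Δ2 b=1 c=0 a=1 d=0 clk=1
t0.Δ3 b=0 c=0 a=1 d=0 clk=1
t0.Δ4 b=0 c=0 a=0 d=0 clk=1
t1.Δ0 b=0 c=0 a=0 d=0 clk=1
t1.Δ1 b=0 c=0 a=0 d=0 clk=0
t2.Δ0 b=0 c=0 a=0 d=0 clk=0
t2.Δ1 b=0 c=0 a=0 d=0 clk=1
t2.Δ2 b=0 c=0 a=0 d=1 clk=1
t2.Δ3 b=0 c=0 a=1 d=1 clk=1
t3.Δ0 b=0 c=0 a=1 d=1 clk=1
t3.Δ1 b=0 c=0 a=1 d=1 clk=0
t4.Δ0 b=0 c=0 a=1 d=1 clk=0
t4.Δ1 b=0 c=0 a=1 d=1 clk=1
t4.Δ2 b=0 c=1 a=1 d=1 clk=1
t4.Δ3 b=1 c=1 a=1 d=1 clk=1
t5.Δ0 b=1 c=1 a=1 d=1 clk=1
t5.Δ1 b=1 c=1 a=1 d=1 clk=0
t6.Δ0 b=1 c=1 a=1 d=1 clk=0
t6.Δ1 b=1 c=1 a=1 d=1 clk=1
t6.Δ2 b=1 c=1 a=1 d=0 clk=1
t7.Δ0 b=1 c=1 a=1 d=0 clk=1
t7.Δ1 b=1 c=1 a=1 d=0 clk=0
t8.Δ0 b=1 c=1 a=1 d=0 clk=0
t8.Δ1 b=1 c=1 a=1 d=0 clk=1
t8.Δ2 b=1 c=0 a=1 d=0 clk=1
t8.Δ3 b=0 c=0 a=1 d=0 clk=1
t8.Δ4 b=0 c=0 a=0 d=0 clk=1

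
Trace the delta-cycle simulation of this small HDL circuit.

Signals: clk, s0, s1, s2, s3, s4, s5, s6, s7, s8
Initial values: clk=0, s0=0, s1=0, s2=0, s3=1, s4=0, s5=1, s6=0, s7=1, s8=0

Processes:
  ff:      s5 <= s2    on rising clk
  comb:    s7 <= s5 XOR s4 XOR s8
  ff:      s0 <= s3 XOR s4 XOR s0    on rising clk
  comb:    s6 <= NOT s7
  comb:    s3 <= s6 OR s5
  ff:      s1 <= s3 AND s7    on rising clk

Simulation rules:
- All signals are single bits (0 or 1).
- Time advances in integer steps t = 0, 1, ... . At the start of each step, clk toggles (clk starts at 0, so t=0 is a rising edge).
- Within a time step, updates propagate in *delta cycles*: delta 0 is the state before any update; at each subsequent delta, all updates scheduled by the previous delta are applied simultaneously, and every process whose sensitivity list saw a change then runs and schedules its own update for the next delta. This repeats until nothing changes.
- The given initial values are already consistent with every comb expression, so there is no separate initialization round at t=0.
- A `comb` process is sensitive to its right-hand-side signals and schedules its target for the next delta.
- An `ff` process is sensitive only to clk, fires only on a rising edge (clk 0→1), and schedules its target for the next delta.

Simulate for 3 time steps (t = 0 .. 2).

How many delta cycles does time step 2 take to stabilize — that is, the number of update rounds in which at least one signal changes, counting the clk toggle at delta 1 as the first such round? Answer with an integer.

t0.Δ0 s3=1 s1=0 s2=0 s0=0 s7=1 s6=0 s8=0 s4=0 clk=0 s5=1
t0.Δ1 s3=1 s1=0 s2=0 s0=0 s7=1 s6=0 s8=0 s4=0 clk=1 s5=1
t0.Δ2 s3=1 s1=1 s2=0 s0=1 s7=1 s6=0 s8=0 s4=0 clk=1 s5=0
t0.Δ3 s3=0 s1=1 s2=0 s0=1 s7=0 s6=0 s8=0 s4=0 clk=1 s5=0
t0.Δ4 s3=0 s1=1 s2=0 s0=1 s7=0 s6=1 s8=0 s4=0 clk=1 s5=0
t0.Δ5 s3=1 s1=1 s2=0 s0=1 s7=0 s6=1 s8=0 s4=0 clk=1 s5=0
t1.Δ0 s3=1 s1=1 s2=0 s0=1 s7=0 s6=1 s8=0 s4=0 clk=1 s5=0
t1.Δ1 s3=1 s1=1 s2=0 s0=1 s7=0 s6=1 s8=0 s4=0 clk=0 s5=0
t2.Δ0 s3=1 s1=1 s2=0 s0=1 s7=0 s6=1 s8=0 s4=0 clk=0 s5=0
t2.Δ1 s3=1 s1=1 s2=0 s0=1 s7=0 s6=1 s8=0 s4=0 clk=1 s5=0
t2.Δ2 s3=1 s1=0 s2=0 s0=0 s7=0 s6=1 s8=0 s4=0 clk=1 s5=0

2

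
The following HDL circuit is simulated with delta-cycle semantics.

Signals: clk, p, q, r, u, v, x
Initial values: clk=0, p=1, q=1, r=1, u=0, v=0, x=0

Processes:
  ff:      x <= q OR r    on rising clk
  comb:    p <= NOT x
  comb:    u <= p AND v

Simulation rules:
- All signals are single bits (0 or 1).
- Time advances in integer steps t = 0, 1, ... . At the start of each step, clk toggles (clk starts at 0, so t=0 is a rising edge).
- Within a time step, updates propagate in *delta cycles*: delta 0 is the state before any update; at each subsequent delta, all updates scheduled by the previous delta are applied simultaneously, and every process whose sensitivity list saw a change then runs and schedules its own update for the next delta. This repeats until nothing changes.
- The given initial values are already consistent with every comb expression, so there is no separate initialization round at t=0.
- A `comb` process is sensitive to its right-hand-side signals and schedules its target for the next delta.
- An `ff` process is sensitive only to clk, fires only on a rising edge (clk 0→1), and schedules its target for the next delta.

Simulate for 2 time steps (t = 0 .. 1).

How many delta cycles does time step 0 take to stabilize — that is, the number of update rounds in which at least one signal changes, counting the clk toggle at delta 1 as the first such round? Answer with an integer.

[bits: r,u,clk,q,p,x,v]
t=0: Δ0=1001100 Δ1=1011100 Δ2=1011110 Δ3=1011010 | 3Δ
t=1: Δ0=1011010 Δ1=1001010 | 1Δ

3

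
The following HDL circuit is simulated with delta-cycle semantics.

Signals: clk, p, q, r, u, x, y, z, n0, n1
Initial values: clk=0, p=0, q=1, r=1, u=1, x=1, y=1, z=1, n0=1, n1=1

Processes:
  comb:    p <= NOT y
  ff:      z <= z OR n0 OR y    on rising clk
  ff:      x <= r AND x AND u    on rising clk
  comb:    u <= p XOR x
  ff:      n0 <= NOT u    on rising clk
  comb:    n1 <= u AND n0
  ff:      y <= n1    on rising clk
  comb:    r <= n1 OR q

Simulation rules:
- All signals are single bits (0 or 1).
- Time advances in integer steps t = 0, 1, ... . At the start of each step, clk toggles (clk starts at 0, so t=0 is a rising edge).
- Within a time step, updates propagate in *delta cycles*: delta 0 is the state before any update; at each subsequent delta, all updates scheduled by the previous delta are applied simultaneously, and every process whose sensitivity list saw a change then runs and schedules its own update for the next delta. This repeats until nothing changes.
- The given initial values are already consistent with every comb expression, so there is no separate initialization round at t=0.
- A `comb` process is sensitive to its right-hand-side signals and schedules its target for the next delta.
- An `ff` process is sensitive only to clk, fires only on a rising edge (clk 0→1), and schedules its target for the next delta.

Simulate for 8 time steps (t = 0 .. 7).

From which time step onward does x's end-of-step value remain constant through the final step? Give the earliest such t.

4

[bits: clk,z,n1,x,u,n0,q,y,r,p]
t=0: Δ0=0111111110 Δ1=1111111110 Δ2=1111101110 Δ3=1101101110 | 3Δ
t=1: Δ0=1101101110 Δ1=0101101110 | 1Δ
t=2: Δ0=0101101110 Δ1=1101101110 Δ2=1101101010 Δ3=1101101011 Δ4=1101001011 | 4Δ
t=3: Δ0=1101001011 Δ1=0101001011 | 1Δ
t=4: Δ0=0101001011 Δ1=1101001011 Δ2=1100011011 Δ3=1100111011 Δ4=1110111011 | 4Δ
t=5: Δ0=1110111011 Δ1=0110111011 | 1Δ
t=6: Δ0=0110111011 Δ1=1110111011 Δ2=1110101111 Δ3=1100101110 Δ4=1100001110 | 4Δ
t=7: Δ0=1100001110 Δ1=0100001110 | 1Δ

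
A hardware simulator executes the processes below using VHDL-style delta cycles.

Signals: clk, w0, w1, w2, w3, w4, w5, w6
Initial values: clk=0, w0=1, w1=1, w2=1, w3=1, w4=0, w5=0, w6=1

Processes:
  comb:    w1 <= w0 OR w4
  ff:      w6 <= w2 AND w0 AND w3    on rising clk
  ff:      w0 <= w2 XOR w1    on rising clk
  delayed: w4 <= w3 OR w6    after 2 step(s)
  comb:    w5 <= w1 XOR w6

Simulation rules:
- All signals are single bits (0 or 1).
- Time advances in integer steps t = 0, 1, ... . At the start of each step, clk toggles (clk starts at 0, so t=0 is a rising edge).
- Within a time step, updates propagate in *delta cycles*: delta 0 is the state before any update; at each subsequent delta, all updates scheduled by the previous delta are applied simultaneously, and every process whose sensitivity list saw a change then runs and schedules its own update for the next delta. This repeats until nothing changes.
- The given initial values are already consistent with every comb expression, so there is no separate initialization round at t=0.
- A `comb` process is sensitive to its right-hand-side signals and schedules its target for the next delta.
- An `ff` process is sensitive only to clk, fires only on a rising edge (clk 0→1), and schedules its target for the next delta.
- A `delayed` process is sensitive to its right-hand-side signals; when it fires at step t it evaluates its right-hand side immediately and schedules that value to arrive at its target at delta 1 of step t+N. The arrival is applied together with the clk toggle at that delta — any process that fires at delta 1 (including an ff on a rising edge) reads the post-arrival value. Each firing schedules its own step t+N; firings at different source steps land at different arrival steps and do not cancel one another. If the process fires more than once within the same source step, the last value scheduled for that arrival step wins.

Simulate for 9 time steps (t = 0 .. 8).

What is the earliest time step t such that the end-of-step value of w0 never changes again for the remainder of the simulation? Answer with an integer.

t=0 Δ0: w2=1 w4=0 w3=1 w0=1 w6=1 clk=0 w5=0 w1=1
  Δ1: clk:0→1
  Δ2: w0:1→0
  Δ3: w1:1→0
  Δ4: w5:0→1
  (4Δ to stable)
t=1 Δ0: w2=1 w4=0 w3=1 w0=0 w6=1 clk=1 w5=1 w1=0
  Δ1: clk:1→0
  (1Δ to stable)
t=2 Δ0: w2=1 w4=0 w3=1 w0=0 w6=1 clk=0 w5=1 w1=0
  Δ1: clk:0→1
  Δ2: w0:0→1, w6:1→0
  Δ3: w5:1→0, w1:0→1
  Δ4: w5:0→1
  (4Δ to stable)
t=3 Δ0: w2=1 w4=0 w3=1 w0=1 w6=0 clk=1 w5=1 w1=1
  Δ1: clk:1→0
  (1Δ to stable)
t=4 Δ0: w2=1 w4=0 w3=1 w0=1 w6=0 clk=0 w5=1 w1=1
  Δ1: w4:0→1, clk:0→1
  Δ2: w0:1→0, w6:0→1
  Δ3: w5:1→0
  (3Δ to stable)
t=5 Δ0: w2=1 w4=1 w3=1 w0=0 w6=1 clk=1 w5=0 w1=1
  Δ1: clk:1→0
  (1Δ to stable)
t=6 Δ0: w2=1 w4=1 w3=1 w0=0 w6=1 clk=0 w5=0 w1=1
  Δ1: clk:0→1
  Δ2: w6:1→0
  Δ3: w5:0→1
  (3Δ to stable)
t=7 Δ0: w2=1 w4=1 w3=1 w0=0 w6=0 clk=1 w5=1 w1=1
  Δ1: clk:1→0
  (1Δ to stable)
t=8 Δ0: w2=1 w4=1 w3=1 w0=0 w6=0 clk=0 w5=1 w1=1
  Δ1: clk:0→1
  (1Δ to stable)

4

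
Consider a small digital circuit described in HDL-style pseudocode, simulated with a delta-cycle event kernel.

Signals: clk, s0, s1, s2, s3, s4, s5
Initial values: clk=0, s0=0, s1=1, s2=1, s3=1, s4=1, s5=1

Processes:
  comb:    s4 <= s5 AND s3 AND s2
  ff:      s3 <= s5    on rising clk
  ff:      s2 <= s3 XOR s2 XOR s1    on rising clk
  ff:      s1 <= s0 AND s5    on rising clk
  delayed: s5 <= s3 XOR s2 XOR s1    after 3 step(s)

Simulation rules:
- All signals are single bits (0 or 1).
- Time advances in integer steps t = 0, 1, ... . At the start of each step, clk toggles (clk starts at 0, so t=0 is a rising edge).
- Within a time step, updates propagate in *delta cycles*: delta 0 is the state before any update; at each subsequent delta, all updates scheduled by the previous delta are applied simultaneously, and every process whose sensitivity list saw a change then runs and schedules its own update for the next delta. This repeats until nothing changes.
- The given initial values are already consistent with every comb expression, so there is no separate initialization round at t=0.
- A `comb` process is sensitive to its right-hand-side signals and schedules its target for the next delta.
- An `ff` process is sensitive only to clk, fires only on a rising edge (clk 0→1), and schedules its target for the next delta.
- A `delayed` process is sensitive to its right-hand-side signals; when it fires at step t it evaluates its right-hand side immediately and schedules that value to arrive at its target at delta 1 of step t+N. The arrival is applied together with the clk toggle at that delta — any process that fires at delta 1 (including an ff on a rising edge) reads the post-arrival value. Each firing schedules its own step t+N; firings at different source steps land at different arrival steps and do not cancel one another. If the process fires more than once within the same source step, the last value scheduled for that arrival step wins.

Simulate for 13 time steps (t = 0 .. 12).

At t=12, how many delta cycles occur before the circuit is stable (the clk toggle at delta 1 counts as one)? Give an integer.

t0.Δ0 s1=1 clk=0 s3=1 s2=1 s4=1 s5=1 s0=0
t0.Δ1 s1=1 clk=1 s3=1 s2=1 s4=1 s5=1 s0=0
t0.Δ2 s1=0 clk=1 s3=1 s2=1 s4=1 s5=1 s0=0
t1.Δ0 s1=0 clk=1 s3=1 s2=1 s4=1 s5=1 s0=0
t1.Δ1 s1=0 clk=0 s3=1 s2=1 s4=1 s5=1 s0=0
t2.Δ0 s1=0 clk=0 s3=1 s2=1 s4=1 s5=1 s0=0
t2.Δ1 s1=0 clk=1 s3=1 s2=1 s4=1 s5=1 s0=0
t2.Δ2 s1=0 clk=1 s3=1 s2=0 s4=1 s5=1 s0=0
t2.Δ3 s1=0 clk=1 s3=1 s2=0 s4=0 s5=1 s0=0
t3.Δ0 s1=0 clk=1 s3=1 s2=0 s4=0 s5=1 s0=0
t3.Δ1 s1=0 clk=0 s3=1 s2=0 s4=0 s5=0 s0=0
t4.Δ0 s1=0 clk=0 s3=1 s2=0 s4=0 s5=0 s0=0
t4.Δ1 s1=0 clk=1 s3=1 s2=0 s4=0 s5=0 s0=0
t4.Δ2 s1=0 clk=1 s3=0 s2=1 s4=0 s5=0 s0=0
t5.Δ0 s1=0 clk=1 s3=0 s2=1 s4=0 s5=0 s0=0
t5.Δ1 s1=0 clk=0 s3=0 s2=1 s4=0 s5=1 s0=0
t6.Δ0 s1=0 clk=0 s3=0 s2=1 s4=0 s5=1 s0=0
t6.Δ1 s1=0 clk=1 s3=0 s2=1 s4=0 s5=1 s0=0
t6.Δ2 s1=0 clk=1 s3=1 s2=1 s4=0 s5=1 s0=0
t6.Δ3 s1=0 clk=1 s3=1 s2=1 s4=1 s5=1 s0=0
t7.Δ0 s1=0 clk=1 s3=1 s2=1 s4=1 s5=1 s0=0
t7.Δ1 s1=0 clk=0 s3=1 s2=1 s4=1 s5=1 s0=0
t8.Δ0 s1=0 clk=0 s3=1 s2=1 s4=1 s5=1 s0=0
t8.Δ1 s1=0 clk=1 s3=1 s2=1 s4=1 s5=1 s0=0
t8.Δ2 s1=0 clk=1 s3=1 s2=0 s4=1 s5=1 s0=0
t8.Δ3 s1=0 clk=1 s3=1 s2=0 s4=0 s5=1 s0=0
t9.Δ0 s1=0 clk=1 s3=1 s2=0 s4=0 s5=1 s0=0
t9.Δ1 s1=0 clk=0 s3=1 s2=0 s4=0 s5=0 s0=0
t10.Δ0 s1=0 clk=0 s3=1 s2=0 s4=0 s5=0 s0=0
t10.Δ1 s1=0 clk=1 s3=1 s2=0 s4=0 s5=0 s0=0
t10.Δ2 s1=0 clk=1 s3=0 s2=1 s4=0 s5=0 s0=0
t11.Δ0 s1=0 clk=1 s3=0 s2=1 s4=0 s5=0 s0=0
t11.Δ1 s1=0 clk=0 s3=0 s2=1 s4=0 s5=1 s0=0
t12.Δ0 s1=0 clk=0 s3=0 s2=1 s4=0 s5=1 s0=0
t12.Δ1 s1=0 clk=1 s3=0 s2=1 s4=0 s5=1 s0=0
t12.Δ2 s1=0 clk=1 s3=1 s2=1 s4=0 s5=1 s0=0
t12.Δ3 s1=0 clk=1 s3=1 s2=1 s4=1 s5=1 s0=0

3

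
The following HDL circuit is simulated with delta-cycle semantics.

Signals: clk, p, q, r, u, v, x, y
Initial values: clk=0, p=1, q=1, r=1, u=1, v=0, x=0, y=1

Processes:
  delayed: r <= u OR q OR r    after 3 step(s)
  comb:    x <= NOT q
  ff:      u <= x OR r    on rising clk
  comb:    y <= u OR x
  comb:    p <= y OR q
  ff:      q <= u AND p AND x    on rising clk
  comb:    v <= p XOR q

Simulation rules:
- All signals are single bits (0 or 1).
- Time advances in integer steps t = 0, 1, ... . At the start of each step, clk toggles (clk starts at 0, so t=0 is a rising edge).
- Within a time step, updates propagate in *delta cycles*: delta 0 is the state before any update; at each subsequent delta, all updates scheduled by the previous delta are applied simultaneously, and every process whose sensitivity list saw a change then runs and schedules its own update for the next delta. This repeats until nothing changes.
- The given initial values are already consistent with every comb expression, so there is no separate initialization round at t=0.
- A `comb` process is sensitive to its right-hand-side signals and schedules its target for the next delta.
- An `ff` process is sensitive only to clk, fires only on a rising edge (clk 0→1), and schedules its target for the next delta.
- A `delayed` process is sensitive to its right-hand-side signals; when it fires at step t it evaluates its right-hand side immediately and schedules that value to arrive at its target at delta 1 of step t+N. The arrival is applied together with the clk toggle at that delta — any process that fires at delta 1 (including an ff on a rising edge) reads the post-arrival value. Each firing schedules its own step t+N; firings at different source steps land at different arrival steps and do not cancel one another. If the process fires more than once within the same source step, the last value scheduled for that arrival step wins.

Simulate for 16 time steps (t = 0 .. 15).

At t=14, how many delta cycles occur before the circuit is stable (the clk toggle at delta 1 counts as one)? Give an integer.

[bits: r,q,x,u,clk,v,p,y]
t=0: Δ0=11010011 Δ1=11011011 Δ2=10011011 Δ3=10111111 | 3Δ
t=1: Δ0=10111111 Δ1=10110111 | 1Δ
t=2: Δ0=10110111 Δ1=10111111 Δ2=11111111 Δ3=11011011 | 3Δ
t=3: Δ0=11011011 Δ1=11010011 | 1Δ
t=4: Δ0=11010011 Δ1=11011011 Δ2=10011011 Δ3=10111111 | 3Δ
t=5: Δ0=10111111 Δ1=10110111 | 1Δ
t=6: Δ0=10110111 Δ1=10111111 Δ2=11111111 Δ3=11011011 | 3Δ
t=7: Δ0=11011011 Δ1=11010011 | 1Δ
t=8: Δ0=11010011 Δ1=11011011 Δ2=10011011 Δ3=10111111 | 3Δ
t=9: Δ0=10111111 Δ1=10110111 | 1Δ
t=10: Δ0=10110111 Δ1=10111111 Δ2=11111111 Δ3=11011011 | 3Δ
t=11: Δ0=11011011 Δ1=11010011 | 1Δ
t=12: Δ0=11010011 Δ1=11011011 Δ2=10011011 Δ3=10111111 | 3Δ
t=13: Δ0=10111111 Δ1=10110111 | 1Δ
t=14: Δ0=10110111 Δ1=10111111 Δ2=11111111 Δ3=11011011 | 3Δ
t=15: Δ0=11011011 Δ1=11010011 | 1Δ

3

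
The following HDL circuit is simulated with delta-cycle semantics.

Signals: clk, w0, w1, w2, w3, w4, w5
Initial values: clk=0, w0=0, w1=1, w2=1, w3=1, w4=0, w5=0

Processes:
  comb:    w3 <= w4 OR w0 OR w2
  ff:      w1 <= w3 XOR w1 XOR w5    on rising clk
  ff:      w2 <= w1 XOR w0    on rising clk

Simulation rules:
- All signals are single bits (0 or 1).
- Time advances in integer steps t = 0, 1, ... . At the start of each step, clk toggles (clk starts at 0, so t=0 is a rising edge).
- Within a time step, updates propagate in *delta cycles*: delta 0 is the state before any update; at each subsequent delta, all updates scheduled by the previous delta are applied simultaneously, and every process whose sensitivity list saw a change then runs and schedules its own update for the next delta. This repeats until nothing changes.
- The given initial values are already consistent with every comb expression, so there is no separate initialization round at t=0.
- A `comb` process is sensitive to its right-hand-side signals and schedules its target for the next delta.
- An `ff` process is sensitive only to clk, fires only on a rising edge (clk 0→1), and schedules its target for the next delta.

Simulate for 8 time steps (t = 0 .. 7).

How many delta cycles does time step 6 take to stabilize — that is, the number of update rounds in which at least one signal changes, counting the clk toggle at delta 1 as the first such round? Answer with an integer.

2

t=0 Δ0: w3=1 w2=1 w5=0 clk=0 w1=1 w4=0 w0=0
  Δ1: clk:0→1
  Δ2: w1:1→0
  (2Δ to stable)
t=1 Δ0: w3=1 w2=1 w5=0 clk=1 w1=0 w4=0 w0=0
  Δ1: clk:1→0
  (1Δ to stable)
t=2 Δ0: w3=1 w2=1 w5=0 clk=0 w1=0 w4=0 w0=0
  Δ1: clk:0→1
  Δ2: w2:1→0, w1:0→1
  Δ3: w3:1→0
  (3Δ to stable)
t=3 Δ0: w3=0 w2=0 w5=0 clk=1 w1=1 w4=0 w0=0
  Δ1: clk:1→0
  (1Δ to stable)
t=4 Δ0: w3=0 w2=0 w5=0 clk=0 w1=1 w4=0 w0=0
  Δ1: clk:0→1
  Δ2: w2:0→1
  Δ3: w3:0→1
  (3Δ to stable)
t=5 Δ0: w3=1 w2=1 w5=0 clk=1 w1=1 w4=0 w0=0
  Δ1: clk:1→0
  (1Δ to stable)
t=6 Δ0: w3=1 w2=1 w5=0 clk=0 w1=1 w4=0 w0=0
  Δ1: clk:0→1
  Δ2: w1:1→0
  (2Δ to stable)
t=7 Δ0: w3=1 w2=1 w5=0 clk=1 w1=0 w4=0 w0=0
  Δ1: clk:1→0
  (1Δ to stable)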